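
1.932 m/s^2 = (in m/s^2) 1.932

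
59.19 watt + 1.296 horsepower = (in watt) 1026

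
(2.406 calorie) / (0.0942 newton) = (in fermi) 1.069e+17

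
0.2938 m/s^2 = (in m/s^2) 0.2938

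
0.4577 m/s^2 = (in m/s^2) 0.4577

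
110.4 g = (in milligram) 1.104e+05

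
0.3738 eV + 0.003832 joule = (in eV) 2.392e+16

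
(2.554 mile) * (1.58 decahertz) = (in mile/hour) 1.453e+05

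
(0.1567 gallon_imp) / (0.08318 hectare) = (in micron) 0.8564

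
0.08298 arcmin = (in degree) 0.001383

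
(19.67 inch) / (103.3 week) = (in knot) 1.554e-08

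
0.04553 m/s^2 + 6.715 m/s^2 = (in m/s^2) 6.761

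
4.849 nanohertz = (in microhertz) 0.004849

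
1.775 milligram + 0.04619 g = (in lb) 0.0001057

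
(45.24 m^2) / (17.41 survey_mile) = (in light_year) 1.707e-19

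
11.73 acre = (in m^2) 4.747e+04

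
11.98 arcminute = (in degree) 0.1997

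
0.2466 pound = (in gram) 111.9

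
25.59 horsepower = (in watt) 1.908e+04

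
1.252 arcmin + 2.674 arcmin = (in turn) 0.0001818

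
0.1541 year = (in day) 56.25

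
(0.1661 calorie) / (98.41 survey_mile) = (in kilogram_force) 4.475e-07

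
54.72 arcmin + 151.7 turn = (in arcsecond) 1.966e+08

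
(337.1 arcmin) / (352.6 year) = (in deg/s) 5.053e-10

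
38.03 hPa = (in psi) 0.5516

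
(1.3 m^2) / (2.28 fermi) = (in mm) 5.702e+17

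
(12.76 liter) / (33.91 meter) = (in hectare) 3.763e-08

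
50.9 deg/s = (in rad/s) 0.8884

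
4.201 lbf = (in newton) 18.69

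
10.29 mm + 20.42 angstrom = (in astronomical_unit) 6.878e-14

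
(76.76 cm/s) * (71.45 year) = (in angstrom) 1.73e+19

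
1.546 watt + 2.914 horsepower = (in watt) 2175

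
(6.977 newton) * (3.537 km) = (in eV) 1.54e+23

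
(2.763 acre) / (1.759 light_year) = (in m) 6.719e-13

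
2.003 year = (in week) 104.4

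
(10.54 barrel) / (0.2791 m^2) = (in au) 4.013e-11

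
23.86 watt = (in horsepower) 0.032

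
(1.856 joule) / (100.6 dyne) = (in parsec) 5.979e-14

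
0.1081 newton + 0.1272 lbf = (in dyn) 6.739e+04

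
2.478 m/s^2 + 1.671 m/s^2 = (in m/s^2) 4.149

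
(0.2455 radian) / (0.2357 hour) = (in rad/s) 0.0002893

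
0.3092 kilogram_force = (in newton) 3.032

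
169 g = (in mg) 1.69e+05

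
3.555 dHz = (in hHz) 0.003555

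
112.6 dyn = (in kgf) 0.0001148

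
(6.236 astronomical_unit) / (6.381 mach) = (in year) 13.62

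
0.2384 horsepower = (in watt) 177.8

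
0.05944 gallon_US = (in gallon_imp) 0.04949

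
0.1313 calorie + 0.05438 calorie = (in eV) 4.849e+18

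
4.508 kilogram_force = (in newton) 44.21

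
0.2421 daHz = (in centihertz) 242.1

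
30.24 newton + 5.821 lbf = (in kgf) 5.724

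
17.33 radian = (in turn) 2.758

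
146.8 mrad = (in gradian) 9.346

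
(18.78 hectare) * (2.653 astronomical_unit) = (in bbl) 4.688e+17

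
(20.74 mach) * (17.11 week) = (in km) 7.308e+07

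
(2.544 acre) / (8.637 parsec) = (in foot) 1.267e-13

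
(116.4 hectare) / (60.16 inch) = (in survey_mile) 473.3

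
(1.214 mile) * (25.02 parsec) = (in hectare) 1.508e+17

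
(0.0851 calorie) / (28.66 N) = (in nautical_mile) 6.708e-06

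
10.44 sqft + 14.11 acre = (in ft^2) 6.146e+05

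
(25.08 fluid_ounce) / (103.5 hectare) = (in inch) 2.821e-08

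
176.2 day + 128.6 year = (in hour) 1.131e+06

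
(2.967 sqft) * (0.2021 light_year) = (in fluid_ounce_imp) 1.855e+19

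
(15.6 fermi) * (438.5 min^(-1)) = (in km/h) 4.104e-13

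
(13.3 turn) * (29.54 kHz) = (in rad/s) 2.469e+06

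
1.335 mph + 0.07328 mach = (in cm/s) 2555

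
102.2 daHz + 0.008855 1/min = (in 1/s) 1022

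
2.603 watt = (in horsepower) 0.003491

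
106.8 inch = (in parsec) 8.791e-17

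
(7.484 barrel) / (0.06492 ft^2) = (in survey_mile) 0.1226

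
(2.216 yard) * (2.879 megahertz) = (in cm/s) 5.834e+08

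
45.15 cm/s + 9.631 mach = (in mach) 9.632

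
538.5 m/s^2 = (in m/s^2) 538.5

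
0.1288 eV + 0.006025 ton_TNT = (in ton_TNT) 0.006025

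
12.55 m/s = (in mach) 0.03686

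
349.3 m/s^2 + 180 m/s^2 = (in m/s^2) 529.3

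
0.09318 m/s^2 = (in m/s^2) 0.09318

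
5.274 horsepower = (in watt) 3933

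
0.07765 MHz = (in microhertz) 7.765e+10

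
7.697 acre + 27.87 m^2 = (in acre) 7.704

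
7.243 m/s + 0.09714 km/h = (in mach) 0.02135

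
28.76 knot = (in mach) 0.04345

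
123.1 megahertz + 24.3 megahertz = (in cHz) 1.474e+10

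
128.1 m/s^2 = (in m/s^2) 128.1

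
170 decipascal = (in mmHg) 0.1275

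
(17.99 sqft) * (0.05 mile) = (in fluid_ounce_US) 4.548e+06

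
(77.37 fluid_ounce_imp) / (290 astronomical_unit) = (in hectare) 5.067e-21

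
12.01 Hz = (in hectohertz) 0.1201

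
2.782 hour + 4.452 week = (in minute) 4.504e+04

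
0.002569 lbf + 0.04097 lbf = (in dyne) 1.937e+04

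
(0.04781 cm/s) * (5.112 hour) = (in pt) 2.494e+04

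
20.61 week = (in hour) 3462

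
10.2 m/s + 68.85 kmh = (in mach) 0.08612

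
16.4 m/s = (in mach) 0.04816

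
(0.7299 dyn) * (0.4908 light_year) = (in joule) 3.389e+10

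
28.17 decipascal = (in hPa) 0.02817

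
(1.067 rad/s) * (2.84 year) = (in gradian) 6.084e+09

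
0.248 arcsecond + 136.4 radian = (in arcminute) 4.689e+05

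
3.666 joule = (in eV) 2.288e+19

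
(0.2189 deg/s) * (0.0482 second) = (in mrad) 0.1841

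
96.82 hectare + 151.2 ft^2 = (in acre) 239.3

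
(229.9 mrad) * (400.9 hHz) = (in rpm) 8.801e+04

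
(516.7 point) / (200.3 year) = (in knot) 5.609e-11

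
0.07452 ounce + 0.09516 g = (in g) 2.208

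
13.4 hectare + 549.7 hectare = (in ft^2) 6.061e+07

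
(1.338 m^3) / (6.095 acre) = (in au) 3.626e-16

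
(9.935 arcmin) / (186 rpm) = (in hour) 4.121e-08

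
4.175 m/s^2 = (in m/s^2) 4.175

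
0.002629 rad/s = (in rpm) 0.02511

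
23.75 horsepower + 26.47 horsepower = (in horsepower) 50.22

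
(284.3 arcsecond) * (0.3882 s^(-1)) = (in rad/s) 0.0005351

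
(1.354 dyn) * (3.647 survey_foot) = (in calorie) 3.597e-06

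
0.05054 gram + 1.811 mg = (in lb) 0.0001154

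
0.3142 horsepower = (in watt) 234.3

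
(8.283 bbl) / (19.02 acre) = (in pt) 0.0485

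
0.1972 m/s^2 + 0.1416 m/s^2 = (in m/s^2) 0.3388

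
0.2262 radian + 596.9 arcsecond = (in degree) 13.13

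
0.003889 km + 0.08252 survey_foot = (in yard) 4.281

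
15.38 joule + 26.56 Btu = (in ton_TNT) 6.701e-06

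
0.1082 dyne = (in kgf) 1.103e-07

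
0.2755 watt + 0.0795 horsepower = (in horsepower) 0.07987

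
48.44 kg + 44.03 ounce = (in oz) 1753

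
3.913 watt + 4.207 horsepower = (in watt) 3141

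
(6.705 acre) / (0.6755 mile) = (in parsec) 8.089e-16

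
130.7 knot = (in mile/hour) 150.4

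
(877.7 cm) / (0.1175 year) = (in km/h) 8.527e-06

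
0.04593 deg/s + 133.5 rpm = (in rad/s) 13.98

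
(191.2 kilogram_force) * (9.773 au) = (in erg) 2.741e+22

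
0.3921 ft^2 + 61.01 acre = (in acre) 61.01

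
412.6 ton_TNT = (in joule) 1.726e+12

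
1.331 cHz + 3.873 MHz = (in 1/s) 3.873e+06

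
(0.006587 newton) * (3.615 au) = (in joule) 3.562e+09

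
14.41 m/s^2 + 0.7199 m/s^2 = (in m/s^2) 15.13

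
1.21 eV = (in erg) 1.939e-12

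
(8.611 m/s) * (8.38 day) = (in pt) 1.767e+10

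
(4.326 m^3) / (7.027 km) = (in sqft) 0.006627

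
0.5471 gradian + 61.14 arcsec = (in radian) 0.00889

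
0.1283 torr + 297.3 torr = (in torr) 297.4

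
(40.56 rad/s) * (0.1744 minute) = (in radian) 424.4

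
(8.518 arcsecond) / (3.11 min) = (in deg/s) 1.268e-05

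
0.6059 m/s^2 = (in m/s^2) 0.6059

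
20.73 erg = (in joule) 2.073e-06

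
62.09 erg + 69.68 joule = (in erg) 6.968e+08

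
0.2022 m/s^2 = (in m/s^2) 0.2022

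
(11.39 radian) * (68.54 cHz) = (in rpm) 74.55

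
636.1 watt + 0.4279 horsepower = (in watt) 955.2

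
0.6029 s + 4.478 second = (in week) 8.401e-06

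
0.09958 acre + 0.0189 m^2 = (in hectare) 0.0403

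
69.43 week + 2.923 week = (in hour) 1.216e+04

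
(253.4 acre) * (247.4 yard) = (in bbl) 1.459e+09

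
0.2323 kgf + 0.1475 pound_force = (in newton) 2.934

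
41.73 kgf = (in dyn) 4.092e+07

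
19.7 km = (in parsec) 6.384e-13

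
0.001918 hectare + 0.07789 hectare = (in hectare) 0.07981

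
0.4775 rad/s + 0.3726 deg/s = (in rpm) 4.622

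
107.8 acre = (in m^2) 4.363e+05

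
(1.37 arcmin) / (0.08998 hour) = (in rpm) 1.175e-05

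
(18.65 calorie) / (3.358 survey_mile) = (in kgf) 0.001472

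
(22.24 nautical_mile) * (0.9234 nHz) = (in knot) 7.393e-05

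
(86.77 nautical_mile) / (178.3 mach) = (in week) 4.377e-06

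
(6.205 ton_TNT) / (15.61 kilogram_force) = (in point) 4.807e+11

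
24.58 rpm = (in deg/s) 147.5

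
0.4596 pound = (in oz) 7.354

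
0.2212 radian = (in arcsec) 4.563e+04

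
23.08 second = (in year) 7.319e-07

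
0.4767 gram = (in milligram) 476.7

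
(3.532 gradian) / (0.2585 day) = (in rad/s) 2.484e-06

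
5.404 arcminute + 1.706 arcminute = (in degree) 0.1185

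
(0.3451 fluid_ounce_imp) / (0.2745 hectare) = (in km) 3.572e-12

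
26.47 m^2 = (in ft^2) 284.9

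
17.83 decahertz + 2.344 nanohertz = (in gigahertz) 1.783e-07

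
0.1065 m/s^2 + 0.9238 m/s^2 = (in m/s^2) 1.03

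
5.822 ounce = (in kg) 0.1651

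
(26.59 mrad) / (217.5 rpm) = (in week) 1.93e-09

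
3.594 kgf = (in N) 35.25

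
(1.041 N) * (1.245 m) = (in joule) 1.296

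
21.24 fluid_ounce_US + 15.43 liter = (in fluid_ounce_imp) 565.2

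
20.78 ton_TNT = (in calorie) 2.078e+10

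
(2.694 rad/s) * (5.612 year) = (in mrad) 4.768e+11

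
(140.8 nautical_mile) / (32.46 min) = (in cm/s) 1.339e+04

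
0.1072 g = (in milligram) 107.2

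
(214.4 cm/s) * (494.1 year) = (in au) 0.2233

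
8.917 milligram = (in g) 0.008917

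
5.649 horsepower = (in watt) 4212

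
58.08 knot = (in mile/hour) 66.84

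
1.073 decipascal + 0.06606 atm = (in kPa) 6.694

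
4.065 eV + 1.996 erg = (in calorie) 4.771e-08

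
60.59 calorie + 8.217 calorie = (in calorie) 68.81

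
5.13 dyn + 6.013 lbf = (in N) 26.75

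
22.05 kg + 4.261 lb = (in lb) 52.87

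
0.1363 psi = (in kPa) 0.9398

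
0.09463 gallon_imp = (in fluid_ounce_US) 14.55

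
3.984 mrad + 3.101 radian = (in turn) 0.4942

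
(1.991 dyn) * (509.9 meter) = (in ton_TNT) 2.426e-12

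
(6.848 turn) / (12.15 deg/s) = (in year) 6.434e-06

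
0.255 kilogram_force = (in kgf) 0.255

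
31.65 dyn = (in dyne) 31.65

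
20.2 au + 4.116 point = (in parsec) 9.793e-05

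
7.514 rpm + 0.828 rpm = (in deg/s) 50.05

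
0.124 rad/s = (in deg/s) 7.105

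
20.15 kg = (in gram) 2.015e+04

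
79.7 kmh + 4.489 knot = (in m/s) 24.45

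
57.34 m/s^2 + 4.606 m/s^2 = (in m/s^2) 61.95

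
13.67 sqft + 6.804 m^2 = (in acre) 0.001995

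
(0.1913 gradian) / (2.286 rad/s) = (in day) 1.521e-08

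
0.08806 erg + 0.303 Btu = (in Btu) 0.303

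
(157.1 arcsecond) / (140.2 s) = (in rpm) 5.188e-05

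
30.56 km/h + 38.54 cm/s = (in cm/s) 887.4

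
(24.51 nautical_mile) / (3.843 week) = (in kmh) 0.07031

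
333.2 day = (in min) 4.798e+05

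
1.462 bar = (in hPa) 1462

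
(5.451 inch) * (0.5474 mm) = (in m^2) 7.579e-05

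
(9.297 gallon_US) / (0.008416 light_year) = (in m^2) 4.42e-16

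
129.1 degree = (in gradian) 143.4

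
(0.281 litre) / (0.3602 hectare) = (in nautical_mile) 4.212e-11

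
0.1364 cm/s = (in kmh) 0.00491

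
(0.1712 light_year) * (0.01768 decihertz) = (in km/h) 1.031e+13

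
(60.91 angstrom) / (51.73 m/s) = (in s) 1.177e-10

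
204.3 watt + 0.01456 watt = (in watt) 204.3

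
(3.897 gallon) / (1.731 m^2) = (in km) 8.522e-06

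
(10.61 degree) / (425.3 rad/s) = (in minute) 7.257e-06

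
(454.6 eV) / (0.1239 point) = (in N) 1.666e-12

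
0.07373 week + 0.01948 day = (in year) 0.001467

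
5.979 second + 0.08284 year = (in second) 2.612e+06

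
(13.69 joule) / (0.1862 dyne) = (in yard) 8.041e+06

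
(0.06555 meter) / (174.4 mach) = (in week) 1.825e-12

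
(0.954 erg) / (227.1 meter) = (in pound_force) 9.444e-11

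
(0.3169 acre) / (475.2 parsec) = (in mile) 5.435e-20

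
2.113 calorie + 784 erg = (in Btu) 0.00838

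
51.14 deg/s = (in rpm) 8.523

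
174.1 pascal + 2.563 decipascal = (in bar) 0.001744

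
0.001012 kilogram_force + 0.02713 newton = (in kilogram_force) 0.003778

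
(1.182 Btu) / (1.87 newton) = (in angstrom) 6.669e+12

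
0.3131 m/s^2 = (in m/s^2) 0.3131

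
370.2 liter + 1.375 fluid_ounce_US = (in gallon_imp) 81.44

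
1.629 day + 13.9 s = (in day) 1.629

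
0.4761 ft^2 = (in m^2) 0.04423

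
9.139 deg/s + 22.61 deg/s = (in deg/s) 31.75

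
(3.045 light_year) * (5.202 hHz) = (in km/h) 5.395e+19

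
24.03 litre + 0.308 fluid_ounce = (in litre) 24.04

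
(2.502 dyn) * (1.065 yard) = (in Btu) 2.309e-08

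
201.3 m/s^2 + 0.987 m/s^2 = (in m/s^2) 202.3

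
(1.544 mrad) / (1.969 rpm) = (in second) 0.007488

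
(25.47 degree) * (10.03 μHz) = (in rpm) 4.258e-05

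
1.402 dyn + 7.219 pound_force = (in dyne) 3.211e+06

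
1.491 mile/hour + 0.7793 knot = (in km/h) 3.843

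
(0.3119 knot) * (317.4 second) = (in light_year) 5.383e-15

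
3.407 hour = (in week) 0.02028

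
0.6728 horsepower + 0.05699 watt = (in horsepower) 0.6729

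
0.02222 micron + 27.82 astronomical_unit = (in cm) 4.162e+14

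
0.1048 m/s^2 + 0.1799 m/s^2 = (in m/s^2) 0.2847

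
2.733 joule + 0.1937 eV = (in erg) 2.733e+07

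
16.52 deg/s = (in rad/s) 0.2883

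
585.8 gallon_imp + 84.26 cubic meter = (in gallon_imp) 1.912e+04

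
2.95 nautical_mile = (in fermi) 5.463e+18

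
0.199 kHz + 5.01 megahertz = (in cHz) 5.01e+08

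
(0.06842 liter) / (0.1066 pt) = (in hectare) 0.0001819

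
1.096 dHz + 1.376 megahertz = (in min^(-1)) 8.256e+07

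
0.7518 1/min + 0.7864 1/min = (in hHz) 0.0002564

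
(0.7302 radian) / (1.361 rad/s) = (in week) 8.871e-07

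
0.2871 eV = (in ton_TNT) 1.099e-29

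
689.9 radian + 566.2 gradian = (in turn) 111.2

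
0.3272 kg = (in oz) 11.54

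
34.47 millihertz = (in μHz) 3.447e+04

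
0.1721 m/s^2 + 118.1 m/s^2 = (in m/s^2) 118.3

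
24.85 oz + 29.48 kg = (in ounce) 1065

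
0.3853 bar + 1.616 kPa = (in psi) 5.823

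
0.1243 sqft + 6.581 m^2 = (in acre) 0.001629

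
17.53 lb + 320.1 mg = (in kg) 7.952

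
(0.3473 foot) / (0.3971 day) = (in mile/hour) 6.902e-06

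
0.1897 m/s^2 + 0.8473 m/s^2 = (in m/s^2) 1.037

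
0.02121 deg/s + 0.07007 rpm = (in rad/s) 0.007708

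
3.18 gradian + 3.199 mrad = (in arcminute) 182.7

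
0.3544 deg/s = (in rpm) 0.05907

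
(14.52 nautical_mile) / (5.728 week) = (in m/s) 0.007762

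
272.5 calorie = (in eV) 7.116e+21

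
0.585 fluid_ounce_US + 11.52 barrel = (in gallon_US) 483.8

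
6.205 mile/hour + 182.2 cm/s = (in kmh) 16.55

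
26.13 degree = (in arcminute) 1568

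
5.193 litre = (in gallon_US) 1.372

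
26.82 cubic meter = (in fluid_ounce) 9.069e+05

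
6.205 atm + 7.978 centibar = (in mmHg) 4776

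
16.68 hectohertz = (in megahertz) 0.001668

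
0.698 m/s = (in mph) 1.561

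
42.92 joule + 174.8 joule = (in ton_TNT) 5.204e-08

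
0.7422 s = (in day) 8.59e-06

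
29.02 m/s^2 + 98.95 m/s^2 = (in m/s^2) 128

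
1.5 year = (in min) 7.884e+05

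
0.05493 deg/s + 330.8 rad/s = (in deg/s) 1.895e+04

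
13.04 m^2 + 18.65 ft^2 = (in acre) 0.00365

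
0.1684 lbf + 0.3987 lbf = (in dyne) 2.523e+05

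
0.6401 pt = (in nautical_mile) 1.219e-07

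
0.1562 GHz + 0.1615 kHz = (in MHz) 156.2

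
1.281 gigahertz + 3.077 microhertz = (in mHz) 1.281e+12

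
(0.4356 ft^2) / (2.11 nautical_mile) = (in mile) 6.435e-09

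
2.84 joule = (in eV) 1.773e+19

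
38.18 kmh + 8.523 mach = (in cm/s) 2.913e+05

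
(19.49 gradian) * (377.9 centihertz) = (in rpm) 11.05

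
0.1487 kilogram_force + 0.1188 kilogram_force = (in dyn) 2.623e+05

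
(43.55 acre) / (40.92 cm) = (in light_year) 4.552e-11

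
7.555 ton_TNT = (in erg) 3.161e+17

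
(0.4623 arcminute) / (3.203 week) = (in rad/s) 6.942e-11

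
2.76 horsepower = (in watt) 2058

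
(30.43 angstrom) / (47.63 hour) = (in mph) 3.97e-14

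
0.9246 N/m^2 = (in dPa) 9.246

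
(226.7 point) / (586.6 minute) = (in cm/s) 0.0002272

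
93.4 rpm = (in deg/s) 560.4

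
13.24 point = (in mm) 4.671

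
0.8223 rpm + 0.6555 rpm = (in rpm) 1.478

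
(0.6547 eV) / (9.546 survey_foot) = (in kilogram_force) 3.676e-21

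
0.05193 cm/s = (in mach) 1.525e-06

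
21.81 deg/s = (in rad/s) 0.3807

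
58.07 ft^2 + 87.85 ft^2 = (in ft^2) 145.9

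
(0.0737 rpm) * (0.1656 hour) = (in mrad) 4601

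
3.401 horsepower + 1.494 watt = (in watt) 2538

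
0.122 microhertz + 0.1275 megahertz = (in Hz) 1.275e+05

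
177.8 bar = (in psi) 2579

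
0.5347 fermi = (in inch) 2.105e-14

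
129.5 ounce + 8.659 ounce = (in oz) 138.2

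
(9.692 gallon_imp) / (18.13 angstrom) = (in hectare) 2430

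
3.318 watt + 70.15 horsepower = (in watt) 5.231e+04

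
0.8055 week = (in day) 5.639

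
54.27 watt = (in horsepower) 0.07278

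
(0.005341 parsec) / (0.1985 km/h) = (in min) 4.982e+13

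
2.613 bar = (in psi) 37.9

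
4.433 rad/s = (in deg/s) 254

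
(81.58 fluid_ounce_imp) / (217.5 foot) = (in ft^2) 0.0003764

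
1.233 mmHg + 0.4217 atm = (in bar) 0.4289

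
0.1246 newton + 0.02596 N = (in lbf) 0.03385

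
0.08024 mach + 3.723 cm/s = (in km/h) 98.49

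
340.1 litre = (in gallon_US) 89.84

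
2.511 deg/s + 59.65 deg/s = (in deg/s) 62.16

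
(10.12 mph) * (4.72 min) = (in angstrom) 1.281e+13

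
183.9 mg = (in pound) 0.0004054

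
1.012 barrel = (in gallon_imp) 35.39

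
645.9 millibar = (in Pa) 6.459e+04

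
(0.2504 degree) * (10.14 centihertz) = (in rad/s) 0.0004431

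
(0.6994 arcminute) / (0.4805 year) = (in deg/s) 7.693e-10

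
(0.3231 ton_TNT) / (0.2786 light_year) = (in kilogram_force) 5.23e-08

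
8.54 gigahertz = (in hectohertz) 8.54e+07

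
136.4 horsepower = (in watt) 1.017e+05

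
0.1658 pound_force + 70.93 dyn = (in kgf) 0.07528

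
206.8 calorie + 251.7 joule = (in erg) 1.117e+10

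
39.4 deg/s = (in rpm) 6.567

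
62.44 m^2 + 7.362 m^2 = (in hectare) 0.00698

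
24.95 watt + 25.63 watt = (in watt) 50.58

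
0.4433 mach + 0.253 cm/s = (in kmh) 543.4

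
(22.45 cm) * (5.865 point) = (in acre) 1.148e-07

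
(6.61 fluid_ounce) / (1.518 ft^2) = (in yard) 0.001516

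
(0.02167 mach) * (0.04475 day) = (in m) 2.853e+04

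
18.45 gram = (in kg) 0.01845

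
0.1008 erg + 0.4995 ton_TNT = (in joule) 2.09e+09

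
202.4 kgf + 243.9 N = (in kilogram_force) 227.3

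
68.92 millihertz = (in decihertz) 0.6892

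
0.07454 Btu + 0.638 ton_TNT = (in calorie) 6.38e+08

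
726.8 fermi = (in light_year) 7.682e-29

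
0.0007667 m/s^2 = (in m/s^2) 0.0007667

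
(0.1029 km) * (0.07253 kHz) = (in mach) 21.92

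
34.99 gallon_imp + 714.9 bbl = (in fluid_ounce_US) 3.849e+06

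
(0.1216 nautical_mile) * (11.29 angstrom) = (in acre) 6.283e-11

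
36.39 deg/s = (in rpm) 6.065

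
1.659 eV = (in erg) 2.658e-12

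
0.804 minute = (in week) 7.976e-05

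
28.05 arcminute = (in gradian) 0.5194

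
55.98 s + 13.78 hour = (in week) 0.08212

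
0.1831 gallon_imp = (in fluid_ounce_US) 28.15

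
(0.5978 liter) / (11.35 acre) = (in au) 8.7e-20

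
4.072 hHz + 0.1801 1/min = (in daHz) 40.72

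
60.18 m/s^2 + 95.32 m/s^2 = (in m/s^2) 155.5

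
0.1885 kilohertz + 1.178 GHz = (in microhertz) 1.178e+15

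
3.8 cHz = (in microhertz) 3.8e+04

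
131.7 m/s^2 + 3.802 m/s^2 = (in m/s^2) 135.5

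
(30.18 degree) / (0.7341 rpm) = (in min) 0.1142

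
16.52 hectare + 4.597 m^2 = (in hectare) 16.52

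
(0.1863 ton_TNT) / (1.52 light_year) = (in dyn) 0.00542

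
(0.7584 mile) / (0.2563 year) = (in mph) 0.0003378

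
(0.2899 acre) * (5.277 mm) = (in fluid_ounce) 2.093e+05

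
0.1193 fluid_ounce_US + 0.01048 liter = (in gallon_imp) 0.003081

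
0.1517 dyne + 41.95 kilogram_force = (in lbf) 92.48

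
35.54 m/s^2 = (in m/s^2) 35.54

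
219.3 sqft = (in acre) 0.005034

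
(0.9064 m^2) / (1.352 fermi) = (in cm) 6.704e+16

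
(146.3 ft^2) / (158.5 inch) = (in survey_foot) 11.08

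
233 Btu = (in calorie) 5.875e+04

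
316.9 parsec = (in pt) 2.772e+22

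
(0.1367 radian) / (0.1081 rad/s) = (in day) 1.464e-05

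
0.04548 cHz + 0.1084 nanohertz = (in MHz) 4.548e-10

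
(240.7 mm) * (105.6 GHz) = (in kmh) 9.15e+10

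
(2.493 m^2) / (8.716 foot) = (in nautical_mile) 0.0005067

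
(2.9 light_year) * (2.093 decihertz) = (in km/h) 2.067e+16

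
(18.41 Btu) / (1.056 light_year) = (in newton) 1.944e-12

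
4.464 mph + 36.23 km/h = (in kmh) 43.41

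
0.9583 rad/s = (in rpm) 9.151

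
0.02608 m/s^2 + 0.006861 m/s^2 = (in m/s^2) 0.03294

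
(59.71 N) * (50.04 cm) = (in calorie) 7.141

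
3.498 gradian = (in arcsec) 1.133e+04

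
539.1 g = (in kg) 0.5391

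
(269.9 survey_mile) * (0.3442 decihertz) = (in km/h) 5.382e+04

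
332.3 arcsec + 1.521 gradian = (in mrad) 25.5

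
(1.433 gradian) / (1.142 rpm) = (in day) 2.179e-06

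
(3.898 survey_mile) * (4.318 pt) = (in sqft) 102.9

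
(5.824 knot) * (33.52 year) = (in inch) 1.247e+11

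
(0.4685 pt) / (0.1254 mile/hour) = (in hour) 8.19e-07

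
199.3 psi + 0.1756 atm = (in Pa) 1.392e+06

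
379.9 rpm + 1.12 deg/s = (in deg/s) 2281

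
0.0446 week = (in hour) 7.493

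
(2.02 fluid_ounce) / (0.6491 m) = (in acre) 2.274e-08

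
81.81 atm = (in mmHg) 6.218e+04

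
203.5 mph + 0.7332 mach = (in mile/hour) 762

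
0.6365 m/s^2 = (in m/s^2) 0.6365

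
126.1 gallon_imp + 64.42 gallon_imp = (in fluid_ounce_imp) 3.048e+04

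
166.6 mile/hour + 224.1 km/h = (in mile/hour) 305.8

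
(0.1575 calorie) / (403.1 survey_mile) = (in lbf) 2.284e-07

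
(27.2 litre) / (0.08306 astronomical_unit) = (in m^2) 2.189e-12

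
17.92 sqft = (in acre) 0.0004114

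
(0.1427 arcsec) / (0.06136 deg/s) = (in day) 7.477e-09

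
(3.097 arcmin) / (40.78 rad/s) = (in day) 2.557e-10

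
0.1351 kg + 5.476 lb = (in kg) 2.619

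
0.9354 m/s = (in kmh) 3.367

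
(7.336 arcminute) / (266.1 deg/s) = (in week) 7.597e-10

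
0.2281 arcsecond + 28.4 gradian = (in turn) 0.071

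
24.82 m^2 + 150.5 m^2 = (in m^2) 175.3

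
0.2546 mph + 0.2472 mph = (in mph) 0.5018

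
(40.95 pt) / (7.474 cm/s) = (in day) 2.237e-06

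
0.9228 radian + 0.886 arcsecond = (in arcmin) 3172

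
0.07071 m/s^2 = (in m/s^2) 0.07071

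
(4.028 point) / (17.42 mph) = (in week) 3.017e-10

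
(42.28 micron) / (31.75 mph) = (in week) 4.925e-12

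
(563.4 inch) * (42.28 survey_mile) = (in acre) 240.6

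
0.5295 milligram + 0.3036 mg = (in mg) 0.8331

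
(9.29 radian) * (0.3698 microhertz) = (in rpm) 3.281e-05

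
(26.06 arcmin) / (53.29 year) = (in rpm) 4.307e-11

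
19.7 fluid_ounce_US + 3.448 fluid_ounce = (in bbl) 0.004306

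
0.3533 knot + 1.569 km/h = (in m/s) 0.6176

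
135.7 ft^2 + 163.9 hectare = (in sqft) 1.764e+07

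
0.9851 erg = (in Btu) 9.337e-11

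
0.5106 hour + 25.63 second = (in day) 0.02157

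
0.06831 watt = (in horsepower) 9.161e-05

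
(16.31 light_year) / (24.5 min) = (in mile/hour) 2.348e+14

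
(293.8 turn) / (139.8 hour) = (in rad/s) 0.003668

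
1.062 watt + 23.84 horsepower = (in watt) 1.778e+04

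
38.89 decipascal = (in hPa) 0.03889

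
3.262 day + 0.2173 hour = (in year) 0.008962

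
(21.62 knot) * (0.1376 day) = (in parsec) 4.285e-12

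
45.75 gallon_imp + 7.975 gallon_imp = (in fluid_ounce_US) 8259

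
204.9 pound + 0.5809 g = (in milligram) 9.294e+07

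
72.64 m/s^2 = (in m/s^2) 72.64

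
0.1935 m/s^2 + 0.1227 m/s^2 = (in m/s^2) 0.3162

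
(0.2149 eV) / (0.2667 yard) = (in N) 1.412e-19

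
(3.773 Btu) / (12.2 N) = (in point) 9.249e+05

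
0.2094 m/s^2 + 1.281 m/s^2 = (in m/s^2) 1.49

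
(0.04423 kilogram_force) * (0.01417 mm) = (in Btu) 5.825e-09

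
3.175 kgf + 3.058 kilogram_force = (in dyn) 6.112e+06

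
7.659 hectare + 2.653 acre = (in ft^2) 9.4e+05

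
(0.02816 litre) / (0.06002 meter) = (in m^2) 0.0004692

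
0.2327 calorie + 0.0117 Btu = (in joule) 13.32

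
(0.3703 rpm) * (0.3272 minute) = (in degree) 43.62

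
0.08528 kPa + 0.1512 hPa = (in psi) 0.01456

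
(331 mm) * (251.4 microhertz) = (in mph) 0.0001861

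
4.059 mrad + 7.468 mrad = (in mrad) 11.53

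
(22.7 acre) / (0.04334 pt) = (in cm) 6.008e+11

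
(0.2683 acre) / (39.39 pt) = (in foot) 2.564e+05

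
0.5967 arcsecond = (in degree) 0.0001657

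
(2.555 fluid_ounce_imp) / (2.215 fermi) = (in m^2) 3.277e+10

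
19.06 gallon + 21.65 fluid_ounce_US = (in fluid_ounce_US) 2461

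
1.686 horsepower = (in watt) 1257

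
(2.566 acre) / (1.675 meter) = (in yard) 6780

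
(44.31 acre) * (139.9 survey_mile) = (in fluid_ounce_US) 1.365e+15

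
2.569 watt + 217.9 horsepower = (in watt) 1.625e+05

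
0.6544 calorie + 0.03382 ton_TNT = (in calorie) 3.382e+07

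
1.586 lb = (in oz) 25.38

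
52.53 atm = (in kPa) 5323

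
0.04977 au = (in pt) 2.111e+13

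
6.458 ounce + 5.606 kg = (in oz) 204.2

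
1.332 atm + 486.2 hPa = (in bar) 1.836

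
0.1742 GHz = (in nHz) 1.742e+17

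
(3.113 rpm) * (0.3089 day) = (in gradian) 5.539e+05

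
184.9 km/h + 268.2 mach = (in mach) 268.4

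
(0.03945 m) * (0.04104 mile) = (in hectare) 0.0002606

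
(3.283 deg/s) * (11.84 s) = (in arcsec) 1.399e+05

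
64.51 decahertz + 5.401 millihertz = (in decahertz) 64.51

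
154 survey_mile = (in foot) 8.131e+05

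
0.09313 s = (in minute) 0.001552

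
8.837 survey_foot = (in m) 2.694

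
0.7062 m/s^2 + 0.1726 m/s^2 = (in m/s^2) 0.8788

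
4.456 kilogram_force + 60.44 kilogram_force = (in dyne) 6.364e+07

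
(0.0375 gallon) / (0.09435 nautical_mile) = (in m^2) 8.124e-07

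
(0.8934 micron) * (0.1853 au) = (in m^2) 2.477e+04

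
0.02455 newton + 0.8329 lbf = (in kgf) 0.3803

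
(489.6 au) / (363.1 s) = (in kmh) 7.262e+11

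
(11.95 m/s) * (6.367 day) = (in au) 4.394e-05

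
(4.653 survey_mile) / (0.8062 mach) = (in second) 27.28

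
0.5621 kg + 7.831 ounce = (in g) 784.1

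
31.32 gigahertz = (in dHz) 3.132e+11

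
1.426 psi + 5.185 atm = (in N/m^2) 5.352e+05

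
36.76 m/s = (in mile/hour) 82.23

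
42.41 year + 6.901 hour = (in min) 2.229e+07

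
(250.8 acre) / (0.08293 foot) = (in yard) 4.391e+07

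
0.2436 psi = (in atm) 0.01658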